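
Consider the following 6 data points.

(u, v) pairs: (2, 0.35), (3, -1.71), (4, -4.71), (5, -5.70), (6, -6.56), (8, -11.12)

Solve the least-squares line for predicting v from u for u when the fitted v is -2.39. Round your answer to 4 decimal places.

3.2891

n = 6, Σx = 28, Σy = -29.45, Σxy = -180.09, Σx² = 154
Sxx = Σx² − (Σx)²/n = 154 − 130.666667 = 23.333333
Sxy = Σxy − (Σx)(Σy)/n = -180.09 − (-137.433333) = -42.656667
b = Sxy/Sxx = -42.656667/23.333333 = -1.828143
a = ȳ − b·x̄ = -4.908333 − (-1.828143)·4.666667 = 3.623
Set a + b·x = -2.39: x = (-2.39 − 3.623) / (-1.828143) = 3.289130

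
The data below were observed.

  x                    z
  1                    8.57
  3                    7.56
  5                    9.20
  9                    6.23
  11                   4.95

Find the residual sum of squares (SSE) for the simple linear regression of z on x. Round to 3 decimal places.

3.594

n = 5, Σx = 29, Σy = 36.51, Σxy = 187.77, Σx² = 237, Σy² = 278.5539
Sxx = Σx² − (Σx)²/n = 237 − 168.2 = 68.8
Sxy = Σxy − (Σx)(Σy)/n = 187.77 − 211.758 = -23.988
Syy = Σy² − (Σy)²/n = 278.5539 − 266.59602 = 11.95788
b = Sxy/Sxx = -23.988/68.8 = -0.348663
SSE = Syy − b·Sxy = 11.95788 − (-0.348663)·(-23.988) = 3.594157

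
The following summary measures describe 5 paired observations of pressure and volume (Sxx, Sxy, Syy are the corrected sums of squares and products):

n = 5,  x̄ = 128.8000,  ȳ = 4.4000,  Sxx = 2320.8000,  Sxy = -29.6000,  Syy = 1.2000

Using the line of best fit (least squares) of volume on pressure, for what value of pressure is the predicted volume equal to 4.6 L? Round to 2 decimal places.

b = Sxy/Sxx = -29.6/2320.8 = -0.012754
a = ȳ − b·x̄ = 4.4 − (-0.012754)·128.8 = 6.042744
Set a + b·x = 4.6: x = (4.6 − 6.042744) / (-0.012754) = 113.118919

113.12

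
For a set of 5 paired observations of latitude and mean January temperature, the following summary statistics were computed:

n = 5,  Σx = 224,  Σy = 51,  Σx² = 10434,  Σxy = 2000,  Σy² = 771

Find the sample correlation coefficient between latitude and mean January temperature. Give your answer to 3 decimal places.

-0.901

Sxx = Σx² − (Σx)²/n = 10434 − 10035.2 = 398.8
Sxy = Σxy − (Σx)(Σy)/n = 2000 − 2284.8 = -284.8
Syy = Σy² − (Σy)²/n = 771 − 520.2 = 250.8
r = Sxy/√(Sxx·Syy) = -284.8/√(100019.04) = -284.8/316.257869 = -0.900531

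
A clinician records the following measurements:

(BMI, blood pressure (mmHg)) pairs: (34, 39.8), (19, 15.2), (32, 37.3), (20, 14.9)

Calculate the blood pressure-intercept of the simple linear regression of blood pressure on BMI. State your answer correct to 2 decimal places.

-18.61

n = 4, Σx = 105, Σy = 107.2, Σxy = 3133.6, Σx² = 2941
Sxx = Σx² − (Σx)²/n = 2941 − 2756.25 = 184.75
Sxy = Σxy − (Σx)(Σy)/n = 3133.6 − 2814 = 319.6
b = Sxy/Sxx = 319.6/184.75 = 1.729905
a = ȳ − b·x̄ = 26.8 − 1.729905·26.25 = -18.610014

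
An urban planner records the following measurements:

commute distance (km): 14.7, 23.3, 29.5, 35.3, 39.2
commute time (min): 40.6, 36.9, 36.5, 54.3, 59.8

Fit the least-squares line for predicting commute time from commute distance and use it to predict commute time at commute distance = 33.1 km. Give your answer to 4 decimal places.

n = 5, Σx = 142, Σy = 228.1, Σxy = 6794.29, Σx² = 4411.96
Sxx = Σx² − (Σx)²/n = 4411.96 − 4032.8 = 379.16
Sxy = Σxy − (Σx)(Σy)/n = 6794.29 − 6478.04 = 316.25
b = Sxy/Sxx = 316.25/379.16 = 0.834081
a = ȳ − b·x̄ = 45.62 − 0.834081·28.4 = 21.932111
ŷ(33.1) = a + b·33.1 = 21.932111 + 0.834081·33.1 = 49.540179

49.5402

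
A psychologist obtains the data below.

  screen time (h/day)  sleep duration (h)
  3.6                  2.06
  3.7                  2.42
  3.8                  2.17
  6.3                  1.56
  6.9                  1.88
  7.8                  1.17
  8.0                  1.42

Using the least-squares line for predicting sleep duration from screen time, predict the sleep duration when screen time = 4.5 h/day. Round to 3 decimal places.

n = 7, Σx = 40.1, Σy = 12.68, Σxy = 67.902, Σx² = 253.23
Sxx = Σx² − (Σx)²/n = 253.23 − 229.715714 = 23.514286
Sxy = Σxy − (Σx)(Σy)/n = 67.902 − 72.638286 = -4.736286
b = Sxy/Sxx = -4.736286/23.514286 = -0.201422
a = ȳ − b·x̄ = 1.811429 − (-0.201422)·5.728571 = 2.965287
ŷ(4.5) = a + b·4.5 = 2.965287 + (-0.201422)·4.5 = 2.058889

2.059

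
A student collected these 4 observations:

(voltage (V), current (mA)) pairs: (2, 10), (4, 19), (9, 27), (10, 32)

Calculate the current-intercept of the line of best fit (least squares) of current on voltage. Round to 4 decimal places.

6.7765

n = 4, Σx = 25, Σy = 88, Σxy = 659, Σx² = 201
Sxx = Σx² − (Σx)²/n = 201 − 156.25 = 44.75
Sxy = Σxy − (Σx)(Σy)/n = 659 − 550 = 109
b = Sxy/Sxx = 109/44.75 = 2.435754
a = ȳ − b·x̄ = 22 − 2.435754·6.25 = 6.776536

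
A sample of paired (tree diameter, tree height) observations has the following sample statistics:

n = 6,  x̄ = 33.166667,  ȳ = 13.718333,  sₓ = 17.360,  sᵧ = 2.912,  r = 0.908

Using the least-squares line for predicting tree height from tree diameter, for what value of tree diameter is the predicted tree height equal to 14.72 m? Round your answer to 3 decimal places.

b = r · sᵧ/sₓ = 0.908 · 2.912/17.36 = 0.152310
a = ȳ − b·x̄ = 13.718333 − 0.152310·33.166667 = 8.666729
Set a + b·x = 14.72: x = (14.72 − 8.666729) / 0.152310 = 39.743183

39.743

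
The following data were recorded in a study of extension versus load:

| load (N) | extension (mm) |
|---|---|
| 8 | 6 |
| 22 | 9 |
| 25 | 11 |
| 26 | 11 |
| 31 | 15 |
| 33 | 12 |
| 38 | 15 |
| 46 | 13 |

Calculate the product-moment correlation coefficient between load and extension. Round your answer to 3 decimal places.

0.842

n = 8, Σx = 229, Σy = 92, Σxy = 2836, Σx² = 7459, Σy² = 1122
Sxx = Σx² − (Σx)²/n = 7459 − 6555.125 = 903.875
Sxy = Σxy − (Σx)(Σy)/n = 2836 − 2633.5 = 202.5
Syy = Σy² − (Σy)²/n = 1122 − 1058 = 64
r = Sxy/√(Sxx·Syy) = 202.5/√(57848) = 202.5/240.516112 = 0.841939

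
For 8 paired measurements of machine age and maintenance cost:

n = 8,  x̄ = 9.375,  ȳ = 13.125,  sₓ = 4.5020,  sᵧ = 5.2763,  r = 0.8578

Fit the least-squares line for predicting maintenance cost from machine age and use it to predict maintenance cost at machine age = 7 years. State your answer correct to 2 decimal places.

10.74

b = r · sᵧ/sₓ = 0.8578 · 5.2763/4.502 = 1.005333
a = ȳ − b·x̄ = 13.125 − 1.005333·9.375 = 3.700001
ŷ(7) = a + b·7 = 3.700001 + 1.005333·7 = 10.737334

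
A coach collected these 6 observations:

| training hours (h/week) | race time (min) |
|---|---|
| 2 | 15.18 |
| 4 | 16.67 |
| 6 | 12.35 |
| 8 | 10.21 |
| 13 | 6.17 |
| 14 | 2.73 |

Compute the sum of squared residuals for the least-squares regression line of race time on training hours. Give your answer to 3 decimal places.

9.534

n = 6, Σx = 47, Σy = 63.31, Σxy = 371.25, Σx² = 485, Σy² = 810.6097
Sxx = Σx² − (Σx)²/n = 485 − 368.166667 = 116.833333
Sxy = Σxy − (Σx)(Σy)/n = 371.25 − 495.928333 = -124.678333
Syy = Σy² − (Σy)²/n = 810.6097 − 668.026017 = 142.583683
b = Sxy/Sxx = -124.678333/116.833333 = -1.067147
SSE = Syy − b·Sxy = 142.583683 − (-1.067147)·(-124.678333) = 9.533582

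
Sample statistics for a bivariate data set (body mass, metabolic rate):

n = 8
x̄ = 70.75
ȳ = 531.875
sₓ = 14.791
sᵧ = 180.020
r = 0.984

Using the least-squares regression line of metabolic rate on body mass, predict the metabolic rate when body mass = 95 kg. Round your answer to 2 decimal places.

b = r · sᵧ/sₓ = 0.984 · 180.02/14.791 = 11.976180
a = ȳ − b·x̄ = 531.875 − 11.976180·70.75 = -315.439743
ŷ(95) = a + b·95 = -315.439743 + 11.976180·95 = 822.297368

822.30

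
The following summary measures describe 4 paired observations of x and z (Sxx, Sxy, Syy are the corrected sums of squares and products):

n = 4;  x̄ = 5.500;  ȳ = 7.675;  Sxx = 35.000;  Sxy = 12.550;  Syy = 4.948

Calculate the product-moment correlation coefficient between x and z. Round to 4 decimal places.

0.9537

r = Sxy/√(Sxx·Syy) = 12.55/√(173.18) = 12.55/13.159787 = 0.953663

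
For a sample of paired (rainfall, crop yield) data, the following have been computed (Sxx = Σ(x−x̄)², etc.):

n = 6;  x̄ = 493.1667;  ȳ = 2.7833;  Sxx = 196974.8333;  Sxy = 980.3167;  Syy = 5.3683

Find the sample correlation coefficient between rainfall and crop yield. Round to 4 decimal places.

r = Sxy/√(Sxx·Syy) = 980.3167/√(1057419.997604) = 980.3167/1028.309291 = 0.953329

0.9533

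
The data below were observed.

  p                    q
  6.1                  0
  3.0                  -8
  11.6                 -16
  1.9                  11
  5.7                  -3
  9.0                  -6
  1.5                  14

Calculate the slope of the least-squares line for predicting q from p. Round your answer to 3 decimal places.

-2.286

n = 7, Σx = 38.8, Σy = -8, Σxy = -238.8, Σx² = 300.12
Sxx = Σx² − (Σx)²/n = 300.12 − 215.062857 = 85.057143
Sxy = Σxy − (Σx)(Σy)/n = -238.8 − (-44.342857) = -194.457143
b = Sxy/Sxx = -194.457143/85.057143 = -2.286194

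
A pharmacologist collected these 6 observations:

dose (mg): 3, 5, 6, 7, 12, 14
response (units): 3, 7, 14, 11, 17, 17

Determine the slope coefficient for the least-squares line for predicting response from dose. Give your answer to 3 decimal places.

n = 6, Σx = 47, Σy = 69, Σxy = 647, Σx² = 459
Sxx = Σx² − (Σx)²/n = 459 − 368.166667 = 90.833333
Sxy = Σxy − (Σx)(Σy)/n = 647 − 540.5 = 106.5
b = Sxy/Sxx = 106.5/90.833333 = 1.172477

1.172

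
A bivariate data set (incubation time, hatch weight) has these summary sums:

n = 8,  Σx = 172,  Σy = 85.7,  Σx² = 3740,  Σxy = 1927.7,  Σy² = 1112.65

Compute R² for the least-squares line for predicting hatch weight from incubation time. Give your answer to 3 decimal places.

Sxx = Σx² − (Σx)²/n = 3740 − 3698 = 42
Sxy = Σxy − (Σx)(Σy)/n = 1927.7 − 1842.55 = 85.15
Syy = Σy² − (Σy)²/n = 1112.65 − 918.06125 = 194.58875
R² = Sxy²/(Sxx·Syy) = (85.15)²/(42·194.58875) = 0.887161

0.887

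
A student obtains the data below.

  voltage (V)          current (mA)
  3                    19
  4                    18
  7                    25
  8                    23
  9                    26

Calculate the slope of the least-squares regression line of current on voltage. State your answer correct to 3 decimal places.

1.261

n = 5, Σx = 31, Σy = 111, Σxy = 722, Σx² = 219
Sxx = Σx² − (Σx)²/n = 219 − 192.2 = 26.8
Sxy = Σxy − (Σx)(Σy)/n = 722 − 688.2 = 33.8
b = Sxy/Sxx = 33.8/26.8 = 1.261194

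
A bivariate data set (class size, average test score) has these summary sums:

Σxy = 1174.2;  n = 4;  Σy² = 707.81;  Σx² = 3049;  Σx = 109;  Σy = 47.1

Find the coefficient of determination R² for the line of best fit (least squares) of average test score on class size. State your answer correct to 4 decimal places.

0.9897

Sxx = Σx² − (Σx)²/n = 3049 − 2970.25 = 78.75
Sxy = Σxy − (Σx)(Σy)/n = 1174.2 − 1283.475 = -109.275
Syy = Σy² − (Σy)²/n = 707.81 − 554.6025 = 153.2075
R² = Sxy²/(Sxx·Syy) = (-109.275)²/(78.75·153.2075) = 0.989717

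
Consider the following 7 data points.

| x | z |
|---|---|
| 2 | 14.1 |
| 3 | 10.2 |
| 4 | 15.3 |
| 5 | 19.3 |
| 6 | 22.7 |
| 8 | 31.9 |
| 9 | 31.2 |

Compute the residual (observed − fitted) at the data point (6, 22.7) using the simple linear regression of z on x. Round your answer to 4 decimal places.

-0.2152

n = 7, Σx = 37, Σy = 144.7, Σxy = 888.7, Σx² = 235
Sxx = Σx² − (Σx)²/n = 235 − 195.571429 = 39.428571
Sxy = Σxy − (Σx)(Σy)/n = 888.7 − 764.842857 = 123.857143
b = Sxy/Sxx = 123.857143/39.428571 = 3.141304
a = ȳ − b·x̄ = 20.671429 − 3.141304·5.285714 = 4.067391
ŷ(6) = 4.067391 + 3.141304·6 = 22.915217
residual = y − ŷ = 22.7 − 22.915217 = -0.215217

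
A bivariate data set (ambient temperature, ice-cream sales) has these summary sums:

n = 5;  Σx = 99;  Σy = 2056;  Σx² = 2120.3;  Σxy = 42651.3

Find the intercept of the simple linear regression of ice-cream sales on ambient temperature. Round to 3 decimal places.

170.966

Sxx = Σx² − (Σx)²/n = 2120.3 − 1960.2 = 160.1
Sxy = Σxy − (Σx)(Σy)/n = 42651.3 − 40708.8 = 1942.5
b = Sxy/Sxx = 1942.5/160.1 = 12.133042
a = ȳ − b·x̄ = 411.2 − 12.133042·19.8 = 170.965771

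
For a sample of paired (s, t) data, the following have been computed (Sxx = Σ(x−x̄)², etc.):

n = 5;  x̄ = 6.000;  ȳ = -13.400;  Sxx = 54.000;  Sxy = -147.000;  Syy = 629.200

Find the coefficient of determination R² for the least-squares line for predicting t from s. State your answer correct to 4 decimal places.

R² = Sxy²/(Sxx·Syy) = (-147)²/(54·629.2) = 0.635993

0.6360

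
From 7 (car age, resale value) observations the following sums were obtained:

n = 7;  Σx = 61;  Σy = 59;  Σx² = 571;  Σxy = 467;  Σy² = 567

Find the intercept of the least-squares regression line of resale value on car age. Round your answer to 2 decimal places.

18.85

Sxx = Σx² − (Σx)²/n = 571 − 531.571429 = 39.428571
Sxy = Σxy − (Σx)(Σy)/n = 467 − 514.142857 = -47.142857
b = Sxy/Sxx = -47.142857/39.428571 = -1.195652
a = ȳ − b·x̄ = 8.428571 − (-1.195652)·8.714286 = 18.847826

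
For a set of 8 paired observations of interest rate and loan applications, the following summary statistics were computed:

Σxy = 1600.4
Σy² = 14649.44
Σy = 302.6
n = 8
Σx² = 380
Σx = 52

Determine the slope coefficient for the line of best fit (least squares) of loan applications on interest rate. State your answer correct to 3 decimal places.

-8.726

Sxx = Σx² − (Σx)²/n = 380 − 338 = 42
Sxy = Σxy − (Σx)(Σy)/n = 1600.4 − 1966.9 = -366.5
b = Sxy/Sxx = -366.5/42 = -8.726190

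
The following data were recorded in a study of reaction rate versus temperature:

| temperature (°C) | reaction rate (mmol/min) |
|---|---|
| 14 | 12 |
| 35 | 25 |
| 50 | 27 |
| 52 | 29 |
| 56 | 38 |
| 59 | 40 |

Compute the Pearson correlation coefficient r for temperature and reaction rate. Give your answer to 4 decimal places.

0.9403

n = 6, Σx = 266, Σy = 171, Σxy = 8389, Σx² = 13242, Σy² = 5383
Sxx = Σx² − (Σx)²/n = 13242 − 11792.666667 = 1449.333333
Sxy = Σxy − (Σx)(Σy)/n = 8389 − 7581 = 808
Syy = Σy² − (Σy)²/n = 5383 − 4873.5 = 509.5
r = Sxy/√(Sxx·Syy) = 808/√(738435.333333) = 808/859.322601 = 0.940276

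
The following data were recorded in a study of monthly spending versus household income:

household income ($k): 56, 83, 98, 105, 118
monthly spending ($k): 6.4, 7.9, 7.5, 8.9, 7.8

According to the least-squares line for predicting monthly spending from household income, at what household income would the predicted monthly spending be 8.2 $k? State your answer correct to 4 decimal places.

110.2097

n = 5, Σx = 460, Σy = 38.5, Σxy = 3604, Σx² = 44578
Sxx = Σx² − (Σx)²/n = 44578 − 42320 = 2258
Sxy = Σxy − (Σx)(Σy)/n = 3604 − 3542 = 62
b = Sxy/Sxx = 62/2258 = 0.027458
a = ȳ − b·x̄ = 7.7 − 0.027458·92 = 5.173871
Set a + b·x = 8.2: x = (8.2 − 5.173871) / 0.027458 = 110.209677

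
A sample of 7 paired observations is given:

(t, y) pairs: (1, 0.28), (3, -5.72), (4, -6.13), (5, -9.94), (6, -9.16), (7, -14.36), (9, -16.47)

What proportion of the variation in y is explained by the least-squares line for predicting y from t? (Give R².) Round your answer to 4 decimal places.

n = 7, Σx = 35, Σy = -61.5, Σxy = -394.81, Σx² = 217, Σy² = 730.5534
Sxx = Σx² − (Σx)²/n = 217 − 175 = 42
Sxy = Σxy − (Σx)(Σy)/n = -394.81 − (-307.5) = -87.31
Syy = Σy² − (Σy)²/n = 730.5534 − 540.321429 = 190.231971
R² = Sxy²/(Sxx·Syy) = (-87.31)²/(42·190.231971) = 0.954103

0.9541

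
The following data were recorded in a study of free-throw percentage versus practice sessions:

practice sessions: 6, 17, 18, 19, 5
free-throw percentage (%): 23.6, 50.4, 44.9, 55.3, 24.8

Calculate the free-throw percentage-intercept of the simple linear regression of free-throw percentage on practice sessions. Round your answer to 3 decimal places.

12.822

n = 5, Σx = 65, Σy = 199, Σxy = 2981.3, Σx² = 1035
Sxx = Σx² − (Σx)²/n = 1035 − 845 = 190
Sxy = Σxy − (Σx)(Σy)/n = 2981.3 − 2587 = 394.3
b = Sxy/Sxx = 394.3/190 = 2.075263
a = ȳ − b·x̄ = 39.8 − 2.075263·13 = 12.821579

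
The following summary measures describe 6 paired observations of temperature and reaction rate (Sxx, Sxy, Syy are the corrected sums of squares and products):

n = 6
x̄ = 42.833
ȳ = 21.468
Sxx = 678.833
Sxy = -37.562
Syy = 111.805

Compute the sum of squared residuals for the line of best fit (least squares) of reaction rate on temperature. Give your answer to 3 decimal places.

109.727

b = Sxy/Sxx = -37.562/678.833 = -0.055333
SSE = Syy − b·Sxy = 111.805 − (-0.055333)·(-37.562) = 109.726574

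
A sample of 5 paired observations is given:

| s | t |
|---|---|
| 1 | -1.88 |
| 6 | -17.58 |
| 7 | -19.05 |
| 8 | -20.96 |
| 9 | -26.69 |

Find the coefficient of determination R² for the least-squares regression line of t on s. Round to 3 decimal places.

0.985

n = 5, Σx = 31, Σy = -86.16, Σxy = -648.6, Σx² = 231, Σy² = 1827.171
Sxx = Σx² − (Σx)²/n = 231 − 192.2 = 38.8
Sxy = Σxy − (Σx)(Σy)/n = -648.6 − (-534.192) = -114.408
Syy = Σy² − (Σy)²/n = 1827.171 − 1484.70912 = 342.46188
R² = Sxy²/(Sxx·Syy) = (-114.408)²/(38.8·342.46188) = 0.985074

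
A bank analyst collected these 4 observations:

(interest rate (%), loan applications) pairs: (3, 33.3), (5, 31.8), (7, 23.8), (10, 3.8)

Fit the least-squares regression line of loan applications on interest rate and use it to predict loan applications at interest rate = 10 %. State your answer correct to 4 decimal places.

n = 4, Σx = 25, Σy = 92.7, Σxy = 463.5, Σx² = 183
Sxx = Σx² − (Σx)²/n = 183 − 156.25 = 26.75
Sxy = Σxy − (Σx)(Σy)/n = 463.5 − 579.375 = -115.875
b = Sxy/Sxx = -115.875/26.75 = -4.331776
a = ȳ − b·x̄ = 23.175 − (-4.331776)·6.25 = 50.248598
ŷ(10) = a + b·10 = 50.248598 + (-4.331776)·10 = 6.930841

6.9308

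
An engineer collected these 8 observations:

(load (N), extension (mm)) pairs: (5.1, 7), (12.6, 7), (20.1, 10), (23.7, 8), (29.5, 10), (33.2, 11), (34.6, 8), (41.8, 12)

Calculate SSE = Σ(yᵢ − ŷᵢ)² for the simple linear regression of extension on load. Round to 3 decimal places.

10.379

n = 8, Σx = 200.6, Σy = 73, Σxy = 1953.1, Σx² = 6067.36, Σy² = 691
Sxx = Σx² − (Σx)²/n = 6067.36 − 5030.045 = 1037.315
Sxy = Σxy − (Σx)(Σy)/n = 1953.1 − 1830.475 = 122.625
Syy = Σy² − (Σy)²/n = 691 − 666.125 = 24.875
b = Sxy/Sxx = 122.625/1037.315 = 0.118214
SSE = Syy − b·Sxy = 24.875 − 0.118214·122.625 = 10.379027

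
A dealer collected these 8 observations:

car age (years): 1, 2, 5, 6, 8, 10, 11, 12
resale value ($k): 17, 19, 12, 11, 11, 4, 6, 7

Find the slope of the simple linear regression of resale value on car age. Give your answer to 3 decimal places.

-1.190

n = 8, Σx = 55, Σy = 87, Σxy = 459, Σx² = 495
Sxx = Σx² − (Σx)²/n = 495 − 378.125 = 116.875
Sxy = Σxy − (Σx)(Σy)/n = 459 − 598.125 = -139.125
b = Sxy/Sxx = -139.125/116.875 = -1.190374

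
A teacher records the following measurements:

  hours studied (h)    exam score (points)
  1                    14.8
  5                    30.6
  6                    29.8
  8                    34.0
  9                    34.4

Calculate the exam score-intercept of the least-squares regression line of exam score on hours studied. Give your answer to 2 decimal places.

14.47

n = 5, Σx = 29, Σy = 143.6, Σxy = 928.2, Σx² = 207
Sxx = Σx² − (Σx)²/n = 207 − 168.2 = 38.8
Sxy = Σxy − (Σx)(Σy)/n = 928.2 − 832.88 = 95.32
b = Sxy/Sxx = 95.32/38.8 = 2.456701
a = ȳ − b·x̄ = 28.72 − 2.456701·5.8 = 14.471134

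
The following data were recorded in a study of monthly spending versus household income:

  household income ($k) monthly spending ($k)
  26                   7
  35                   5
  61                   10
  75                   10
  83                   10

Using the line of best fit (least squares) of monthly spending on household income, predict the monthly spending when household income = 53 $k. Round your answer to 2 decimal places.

n = 5, Σx = 280, Σy = 42, Σxy = 2547, Σx² = 18136
Sxx = Σx² − (Σx)²/n = 18136 − 15680 = 2456
Sxy = Σxy − (Σx)(Σy)/n = 2547 − 2352 = 195
b = Sxy/Sxx = 195/2456 = 0.079397
a = ȳ − b·x̄ = 8.4 − 0.079397·56 = 3.953746
ŷ(53) = a + b·53 = 3.953746 + 0.079397·53 = 8.161808

8.16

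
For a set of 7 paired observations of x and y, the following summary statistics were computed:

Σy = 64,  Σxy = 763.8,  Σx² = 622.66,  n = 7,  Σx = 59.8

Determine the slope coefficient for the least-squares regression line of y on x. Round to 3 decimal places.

Sxx = Σx² − (Σx)²/n = 622.66 − 510.862857 = 111.797143
Sxy = Σxy − (Σx)(Σy)/n = 763.8 − 546.742857 = 217.057143
b = Sxy/Sxx = 217.057143/111.797143 = 1.941527

1.942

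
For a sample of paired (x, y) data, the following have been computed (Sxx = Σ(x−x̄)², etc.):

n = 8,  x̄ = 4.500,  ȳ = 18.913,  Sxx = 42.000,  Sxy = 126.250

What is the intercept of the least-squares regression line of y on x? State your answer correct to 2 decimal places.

5.39

b = Sxy/Sxx = 126.25/42 = 3.005952
a = ȳ − b·x̄ = 18.913 − 3.005952·4.5 = 5.386214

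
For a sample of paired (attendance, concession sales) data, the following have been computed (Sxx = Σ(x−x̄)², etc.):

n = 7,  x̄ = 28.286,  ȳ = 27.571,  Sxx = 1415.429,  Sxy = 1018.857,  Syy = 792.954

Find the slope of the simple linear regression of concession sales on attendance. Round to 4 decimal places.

0.7198

b = Sxy/Sxx = 1018.857/1415.429 = 0.719822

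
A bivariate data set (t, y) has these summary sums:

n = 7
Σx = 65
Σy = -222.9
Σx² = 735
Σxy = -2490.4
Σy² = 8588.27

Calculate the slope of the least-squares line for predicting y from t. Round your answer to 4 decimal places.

Sxx = Σx² − (Σx)²/n = 735 − 603.571429 = 131.428571
Sxy = Σxy − (Σx)(Σy)/n = -2490.4 − (-2069.785714) = -420.614286
b = Sxy/Sxx = -420.614286/131.428571 = -3.200326

-3.2003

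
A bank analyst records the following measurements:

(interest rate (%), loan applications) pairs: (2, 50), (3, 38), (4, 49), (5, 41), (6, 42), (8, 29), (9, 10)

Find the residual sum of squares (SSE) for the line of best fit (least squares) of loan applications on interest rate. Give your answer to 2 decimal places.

n = 7, Σx = 37, Σy = 259, Σxy = 1189, Σx² = 235, Σy² = 10731
Sxx = Σx² − (Σx)²/n = 235 − 195.571429 = 39.428571
Sxy = Σxy − (Σx)(Σy)/n = 1189 − 1369 = -180
Syy = Σy² − (Σy)²/n = 10731 − 9583 = 1148
b = Sxy/Sxx = -180/39.428571 = -4.565217
SSE = Syy − b·Sxy = 1148 − (-4.565217)·(-180) = 326.260870

326.26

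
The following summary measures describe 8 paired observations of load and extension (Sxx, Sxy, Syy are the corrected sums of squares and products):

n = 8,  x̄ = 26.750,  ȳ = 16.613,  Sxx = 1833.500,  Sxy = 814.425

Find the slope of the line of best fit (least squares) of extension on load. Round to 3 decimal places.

b = Sxy/Sxx = 814.425/1833.5 = 0.444191

0.444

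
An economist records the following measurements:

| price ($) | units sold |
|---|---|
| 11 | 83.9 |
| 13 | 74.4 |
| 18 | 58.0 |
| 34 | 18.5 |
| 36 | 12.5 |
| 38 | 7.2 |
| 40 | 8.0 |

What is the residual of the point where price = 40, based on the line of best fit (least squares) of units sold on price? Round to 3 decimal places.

4.480

n = 7, Σx = 190, Σy = 262.5, Σxy = 4606.7, Σx² = 6110
Sxx = Σx² − (Σx)²/n = 6110 − 5157.142857 = 952.857143
Sxy = Σxy − (Σx)(Σy)/n = 4606.7 − 7125 = -2518.3
b = Sxy/Sxx = -2518.3/952.857143 = -2.642894
a = ȳ − b·x̄ = 37.5 − (-2.642894)·27.142857 = 109.235682
ŷ(40) = 109.235682 + (-2.642894)·40 = 3.519940
residual = y − ŷ = 8.0 − 3.519940 = 4.480060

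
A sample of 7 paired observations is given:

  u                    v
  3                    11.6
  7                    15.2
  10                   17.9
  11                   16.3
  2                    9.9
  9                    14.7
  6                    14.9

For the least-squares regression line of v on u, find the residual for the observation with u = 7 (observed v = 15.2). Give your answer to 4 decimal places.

n = 7, Σx = 48, Σy = 100.5, Σxy = 741, Σx² = 400
Sxx = Σx² − (Σx)²/n = 400 − 329.142857 = 70.857143
Sxy = Σxy − (Σx)(Σy)/n = 741 − 689.142857 = 51.857143
b = Sxy/Sxx = 51.857143/70.857143 = 0.731855
a = ȳ − b·x̄ = 14.357143 − 0.731855·6.857143 = 9.338710
ŷ(7) = 9.338710 + 0.731855·7 = 14.461694
residual = y − ŷ = 15.2 − 14.461694 = 0.738306

0.7383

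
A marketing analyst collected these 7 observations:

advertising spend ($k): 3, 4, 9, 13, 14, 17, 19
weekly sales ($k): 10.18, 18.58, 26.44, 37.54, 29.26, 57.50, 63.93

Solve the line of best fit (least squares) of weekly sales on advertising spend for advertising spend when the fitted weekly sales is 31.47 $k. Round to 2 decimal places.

10.18

n = 7, Σx = 79, Σy = 243.43, Σxy = 3432.65, Σx² = 1121
Sxx = Σx² − (Σx)²/n = 1121 − 891.571429 = 229.428571
Sxy = Σxy − (Σx)(Σy)/n = 3432.65 − 2747.281429 = 685.368571
b = Sxy/Sxx = 685.368571/229.428571 = 2.987285
a = ȳ − b·x̄ = 34.775714 − 2.987285·11.285714 = 1.062067
Set a + b·x = 31.47: x = (31.47 − 1.062067) / 2.987285 = 10.179119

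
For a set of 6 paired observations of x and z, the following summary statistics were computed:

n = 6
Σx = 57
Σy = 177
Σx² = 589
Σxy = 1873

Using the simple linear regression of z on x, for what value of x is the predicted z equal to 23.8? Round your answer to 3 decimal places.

8.086

Sxx = Σx² − (Σx)²/n = 589 − 541.5 = 47.5
Sxy = Σxy − (Σx)(Σy)/n = 1873 − 1681.5 = 191.5
b = Sxy/Sxx = 191.5/47.5 = 4.031579
a = ȳ − b·x̄ = 29.5 − 4.031579·9.5 = -8.8
Set a + b·x = 23.8: x = (23.8 − (-8.8)) / 4.031579 = 8.086162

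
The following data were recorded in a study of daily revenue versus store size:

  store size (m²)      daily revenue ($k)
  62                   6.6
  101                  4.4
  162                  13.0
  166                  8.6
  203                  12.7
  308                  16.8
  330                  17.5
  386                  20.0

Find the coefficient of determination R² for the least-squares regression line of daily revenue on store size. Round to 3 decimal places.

n = 8, Σx = 1718, Σy = 99.6, Σxy = 25634.7, Σx² = 461814, Σy² = 1455.66
Sxx = Σx² − (Σx)²/n = 461814 − 368940.5 = 92873.5
Sxy = Σxy − (Σx)(Σy)/n = 25634.7 − 21389.1 = 4245.6
Syy = Σy² − (Σy)²/n = 1455.66 − 1240.02 = 215.64
R² = Sxy²/(Sxx·Syy) = (4245.6)²/(92873.5·215.64) = 0.900030

0.900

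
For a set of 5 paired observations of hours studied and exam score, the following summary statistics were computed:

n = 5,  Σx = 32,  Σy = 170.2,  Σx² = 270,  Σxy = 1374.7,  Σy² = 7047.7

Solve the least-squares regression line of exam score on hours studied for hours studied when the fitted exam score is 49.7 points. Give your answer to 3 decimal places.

9.977

Sxx = Σx² − (Σx)²/n = 270 − 204.8 = 65.2
Sxy = Σxy − (Σx)(Σy)/n = 1374.7 − 1089.28 = 285.42
b = Sxy/Sxx = 285.42/65.2 = 4.377607
a = ȳ − b·x̄ = 34.04 − 4.377607·6.4 = 6.023313
Set a + b·x = 49.7: x = (49.7 − 6.023313) / 4.377607 = 9.977297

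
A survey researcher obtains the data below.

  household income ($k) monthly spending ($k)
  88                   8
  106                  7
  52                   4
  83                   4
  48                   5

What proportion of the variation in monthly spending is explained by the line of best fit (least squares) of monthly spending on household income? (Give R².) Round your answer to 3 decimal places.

0.407

n = 5, Σx = 377, Σy = 28, Σxy = 2226, Σx² = 30877, Σy² = 170
Sxx = Σx² − (Σx)²/n = 30877 − 28425.8 = 2451.2
Sxy = Σxy − (Σx)(Σy)/n = 2226 − 2111.2 = 114.8
Syy = Σy² − (Σy)²/n = 170 − 156.8 = 13.2
R² = Sxy²/(Sxx·Syy) = (114.8)²/(2451.2·13.2) = 0.407316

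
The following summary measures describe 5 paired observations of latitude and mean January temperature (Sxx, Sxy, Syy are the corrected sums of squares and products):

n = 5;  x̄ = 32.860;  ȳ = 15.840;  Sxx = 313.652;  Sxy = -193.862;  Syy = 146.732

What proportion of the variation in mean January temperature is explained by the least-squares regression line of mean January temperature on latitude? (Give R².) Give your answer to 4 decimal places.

0.8166

R² = Sxy²/(Sxx·Syy) = (-193.862)²/(313.652·146.732) = 0.816606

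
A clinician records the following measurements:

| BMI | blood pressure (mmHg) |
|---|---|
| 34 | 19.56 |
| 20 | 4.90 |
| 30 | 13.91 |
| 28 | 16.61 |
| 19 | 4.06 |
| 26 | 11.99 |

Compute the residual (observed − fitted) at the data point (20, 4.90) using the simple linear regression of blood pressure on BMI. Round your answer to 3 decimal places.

-0.522

n = 6, Σx = 157, Σy = 71.03, Σxy = 2034.3, Σx² = 4277
Sxx = Σx² − (Σx)²/n = 4277 − 4108.166667 = 168.833333
Sxy = Σxy − (Σx)(Σy)/n = 2034.3 − 1858.618333 = 175.681667
b = Sxy/Sxx = 175.681667/168.833333 = 1.040563
a = ȳ − b·x̄ = 11.838333 − 1.040563·26.166667 = -15.389724
ŷ(20) = -15.389724 + 1.040563·20 = 5.421530
residual = y − ŷ = 4.90 − 5.421530 = -0.521530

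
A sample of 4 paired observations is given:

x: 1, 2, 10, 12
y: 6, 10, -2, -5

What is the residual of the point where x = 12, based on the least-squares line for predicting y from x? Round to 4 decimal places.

n = 4, Σx = 25, Σy = 9, Σxy = -54, Σx² = 249
Sxx = Σx² − (Σx)²/n = 249 − 156.25 = 92.75
Sxy = Σxy − (Σx)(Σy)/n = -54 − 56.25 = -110.25
b = Sxy/Sxx = -110.25/92.75 = -1.188679
a = ȳ − b·x̄ = 2.25 − (-1.188679)·6.25 = 9.679245
ŷ(12) = 9.679245 + (-1.188679)·12 = -4.584906
residual = y − ŷ = -5 − (-4.584906) = -0.415094

-0.4151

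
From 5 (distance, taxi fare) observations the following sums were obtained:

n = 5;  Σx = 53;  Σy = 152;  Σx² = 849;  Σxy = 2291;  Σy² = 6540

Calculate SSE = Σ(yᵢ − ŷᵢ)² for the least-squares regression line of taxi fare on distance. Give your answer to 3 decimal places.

Sxx = Σx² − (Σx)²/n = 849 − 561.8 = 287.2
Sxy = Σxy − (Σx)(Σy)/n = 2291 − 1611.2 = 679.8
Syy = Σy² − (Σy)²/n = 6540 − 4620.8 = 1919.2
b = Sxy/Sxx = 679.8/287.2 = 2.366992
SSE = Syy − b·Sxy = 1919.2 − 2.366992·679.8 = 310.119081

310.119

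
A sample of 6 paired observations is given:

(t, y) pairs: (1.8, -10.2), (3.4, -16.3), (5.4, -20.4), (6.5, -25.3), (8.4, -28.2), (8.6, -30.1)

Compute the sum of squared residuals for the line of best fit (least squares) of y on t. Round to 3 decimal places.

4.601

n = 6, Σx = 34.1, Σy = -130.5, Σxy = -844.13, Σx² = 230.73, Σy² = 3127.23
Sxx = Σx² − (Σx)²/n = 230.73 − 193.801667 = 36.928333
Sxy = Σxy − (Σx)(Σy)/n = -844.13 − (-741.675) = -102.455
Syy = Σy² − (Σy)²/n = 3127.23 − 2838.375 = 288.855
b = Sxy/Sxx = -102.455/36.928333 = -2.774428
SSE = Syy − b·Sxy = 288.855 − (-2.774428)·(-102.455) = 4.600985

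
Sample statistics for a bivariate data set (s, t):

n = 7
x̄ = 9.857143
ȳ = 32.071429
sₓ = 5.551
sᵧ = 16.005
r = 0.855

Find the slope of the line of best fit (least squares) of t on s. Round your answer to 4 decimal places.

b = r · sᵧ/sₓ = 0.855 · 16.005/5.551 = 2.465191

2.4652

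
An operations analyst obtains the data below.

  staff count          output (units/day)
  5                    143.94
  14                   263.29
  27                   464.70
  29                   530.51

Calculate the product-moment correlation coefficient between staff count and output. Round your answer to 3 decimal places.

n = 4, Σx = 75, Σy = 1402.44, Σxy = 32337.45, Σx² = 1791, Σy² = 587427.2978
Sxx = Σx² − (Σx)²/n = 1791 − 1406.25 = 384.75
Sxy = Σxy − (Σx)(Σy)/n = 32337.45 − 26295.75 = 6041.7
Syy = Σy² − (Σy)²/n = 587427.2978 − 491709.4884 = 95717.8094
r = Sxy/√(Sxx·Syy) = 6041.7/√(36827427.16665) = 6041.7/6068.560551 = 0.995574

0.996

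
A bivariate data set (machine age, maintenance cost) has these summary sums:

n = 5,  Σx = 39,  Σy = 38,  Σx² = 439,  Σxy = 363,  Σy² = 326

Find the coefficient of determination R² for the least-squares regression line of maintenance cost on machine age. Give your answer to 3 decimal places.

Sxx = Σx² − (Σx)²/n = 439 − 304.2 = 134.8
Sxy = Σxy − (Σx)(Σy)/n = 363 − 296.4 = 66.6
Syy = Σy² − (Σy)²/n = 326 − 288.8 = 37.2
R² = Sxy²/(Sxx·Syy) = (66.6)²/(134.8·37.2) = 0.884536

0.885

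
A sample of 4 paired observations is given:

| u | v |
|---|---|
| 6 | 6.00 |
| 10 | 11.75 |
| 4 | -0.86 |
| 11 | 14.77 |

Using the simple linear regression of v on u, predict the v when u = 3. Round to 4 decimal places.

-1.8265

n = 4, Σx = 31, Σy = 31.66, Σxy = 312.53, Σx² = 273
Sxx = Σx² − (Σx)²/n = 273 − 240.25 = 32.75
Sxy = Σxy − (Σx)(Σy)/n = 312.53 − 245.365 = 67.165
b = Sxy/Sxx = 67.165/32.75 = 2.050840
a = ȳ − b·x̄ = 7.915 − 2.050840·7.75 = -7.979008
ŷ(3) = a + b·3 = -7.979008 + 2.050840·3 = -1.826489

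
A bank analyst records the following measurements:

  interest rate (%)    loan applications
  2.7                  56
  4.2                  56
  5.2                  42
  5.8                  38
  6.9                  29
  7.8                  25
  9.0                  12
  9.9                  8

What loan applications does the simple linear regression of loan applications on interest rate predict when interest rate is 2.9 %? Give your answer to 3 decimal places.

59.214

n = 8, Σx = 51.5, Σy = 266, Σxy = 1407.5, Σx² = 373.07
Sxx = Σx² − (Σx)²/n = 373.07 − 331.53125 = 41.53875
Sxy = Σxy − (Σx)(Σy)/n = 1407.5 − 1712.375 = -304.875
b = Sxy/Sxx = -304.875/41.53875 = -7.339532
a = ȳ − b·x̄ = 33.25 − (-7.339532)·6.4375 = 80.498240
ŷ(2.9) = a + b·2.9 = 80.498240 + (-7.339532)·2.9 = 59.213596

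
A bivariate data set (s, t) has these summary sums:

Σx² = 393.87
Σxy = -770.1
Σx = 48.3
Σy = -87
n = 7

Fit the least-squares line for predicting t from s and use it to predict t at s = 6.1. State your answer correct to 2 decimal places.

-10.19

Sxx = Σx² − (Σx)²/n = 393.87 − 333.27 = 60.6
Sxy = Σxy − (Σx)(Σy)/n = -770.1 − (-600.3) = -169.8
b = Sxy/Sxx = -169.8/60.6 = -2.801980
a = ȳ − b·x̄ = -12.428571 − (-2.801980)·6.9 = 6.905092
ŷ(6.1) = a + b·6.1 = 6.905092 + (-2.801980)·6.1 = -10.186987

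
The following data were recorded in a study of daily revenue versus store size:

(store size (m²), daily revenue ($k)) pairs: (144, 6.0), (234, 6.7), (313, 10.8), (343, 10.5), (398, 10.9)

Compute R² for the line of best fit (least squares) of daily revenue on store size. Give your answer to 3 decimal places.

0.865

n = 5, Σx = 1432, Σy = 44.9, Σxy = 13751.9, Σx² = 449514, Σy² = 426.59
Sxx = Σx² − (Σx)²/n = 449514 − 410124.8 = 39389.2
Sxy = Σxy − (Σx)(Σy)/n = 13751.9 − 12859.36 = 892.54
Syy = Σy² − (Σy)²/n = 426.59 − 403.202 = 23.388
R² = Sxy²/(Sxx·Syy) = (892.54)²/(39389.2·23.388) = 0.864739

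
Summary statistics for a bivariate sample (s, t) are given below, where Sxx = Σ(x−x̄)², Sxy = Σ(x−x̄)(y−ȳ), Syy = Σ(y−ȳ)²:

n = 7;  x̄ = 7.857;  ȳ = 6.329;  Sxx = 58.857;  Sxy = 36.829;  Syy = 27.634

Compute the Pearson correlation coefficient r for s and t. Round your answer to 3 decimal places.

0.913

r = Sxy/√(Sxx·Syy) = 36.829/√(1626.454338) = 36.829/40.329324 = 0.913206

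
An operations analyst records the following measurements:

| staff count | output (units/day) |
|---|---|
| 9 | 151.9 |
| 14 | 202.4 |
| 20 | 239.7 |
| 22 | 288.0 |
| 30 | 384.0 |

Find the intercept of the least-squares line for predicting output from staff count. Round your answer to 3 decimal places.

n = 5, Σx = 95, Σy = 1266, Σxy = 26850.7, Σx² = 2061
Sxx = Σx² − (Σx)²/n = 2061 − 1805 = 256
Sxy = Σxy − (Σx)(Σy)/n = 26850.7 − 24054 = 2796.7
b = Sxy/Sxx = 2796.7/256 = 10.924609
a = ȳ − b·x̄ = 253.2 − 10.924609·19 = 45.632422

45.632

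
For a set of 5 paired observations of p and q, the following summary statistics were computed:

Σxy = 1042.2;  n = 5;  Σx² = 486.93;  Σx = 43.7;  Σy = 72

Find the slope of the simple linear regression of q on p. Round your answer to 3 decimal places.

Sxx = Σx² − (Σx)²/n = 486.93 − 381.938 = 104.992
Sxy = Σxy − (Σx)(Σy)/n = 1042.2 − 629.28 = 412.92
b = Sxy/Sxx = 412.92/104.992 = 3.932871

3.933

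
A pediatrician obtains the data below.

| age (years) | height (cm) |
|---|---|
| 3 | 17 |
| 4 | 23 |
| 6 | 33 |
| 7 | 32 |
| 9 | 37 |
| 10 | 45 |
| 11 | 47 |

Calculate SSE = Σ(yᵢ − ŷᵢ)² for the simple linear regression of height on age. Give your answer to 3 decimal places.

n = 7, Σx = 50, Σy = 234, Σxy = 1865, Σx² = 412, Σy² = 8534
Sxx = Σx² − (Σx)²/n = 412 − 357.142857 = 54.857143
Sxy = Σxy − (Σx)(Σy)/n = 1865 − 1671.428571 = 193.571429
Syy = Σy² − (Σy)²/n = 8534 − 7822.285714 = 711.714286
b = Sxy/Sxx = 193.571429/54.857143 = 3.528646
SSE = Syy − b·Sxy = 711.714286 − 3.528646·193.571429 = 28.669271

28.669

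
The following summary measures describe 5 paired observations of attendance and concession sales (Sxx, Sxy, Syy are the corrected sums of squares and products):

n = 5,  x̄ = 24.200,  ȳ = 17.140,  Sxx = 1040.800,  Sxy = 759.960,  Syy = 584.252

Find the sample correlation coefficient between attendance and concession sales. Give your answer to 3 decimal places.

0.975

r = Sxy/√(Sxx·Syy) = 759.96/√(608089.4816) = 759.96/779.800924 = 0.974556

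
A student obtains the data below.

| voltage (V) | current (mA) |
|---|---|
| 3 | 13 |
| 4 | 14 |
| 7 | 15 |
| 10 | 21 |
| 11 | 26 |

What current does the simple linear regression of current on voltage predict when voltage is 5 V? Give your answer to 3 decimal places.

14.880

n = 5, Σx = 35, Σy = 89, Σxy = 696, Σx² = 295
Sxx = Σx² − (Σx)²/n = 295 − 245 = 50
Sxy = Σxy − (Σx)(Σy)/n = 696 − 623 = 73
b = Sxy/Sxx = 73/50 = 1.46
a = ȳ − b·x̄ = 17.8 − 1.46·7 = 7.58
ŷ(5) = a + b·5 = 7.58 + 1.46·5 = 14.88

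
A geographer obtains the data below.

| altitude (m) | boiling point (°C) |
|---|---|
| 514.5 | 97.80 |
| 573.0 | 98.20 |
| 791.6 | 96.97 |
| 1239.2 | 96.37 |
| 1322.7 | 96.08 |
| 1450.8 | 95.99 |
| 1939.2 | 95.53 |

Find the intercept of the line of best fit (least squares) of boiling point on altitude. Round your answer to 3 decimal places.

n = 7, Σx = 7831, Σy = 676.94, Σxy = 754368.94, Σx² = 10370139.02
Sxx = Σx² − (Σx)²/n = 10370139.02 − 8760651.571429 = 1609487.448571
Sxy = Σxy − (Σx)(Σy)/n = 754368.94 − 757302.448571 = -2933.508571
b = Sxy/Sxx = -2933.508571/1609487.448571 = -0.001823
a = ȳ − b·x̄ = 96.705714 − (-0.001823)·1118.714286 = 98.744722

98.745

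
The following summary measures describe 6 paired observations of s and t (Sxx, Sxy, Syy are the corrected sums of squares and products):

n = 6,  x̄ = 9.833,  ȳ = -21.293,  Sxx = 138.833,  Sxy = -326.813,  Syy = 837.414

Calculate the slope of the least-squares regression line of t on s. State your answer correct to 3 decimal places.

b = Sxy/Sxx = -326.813/138.833 = -2.354001

-2.354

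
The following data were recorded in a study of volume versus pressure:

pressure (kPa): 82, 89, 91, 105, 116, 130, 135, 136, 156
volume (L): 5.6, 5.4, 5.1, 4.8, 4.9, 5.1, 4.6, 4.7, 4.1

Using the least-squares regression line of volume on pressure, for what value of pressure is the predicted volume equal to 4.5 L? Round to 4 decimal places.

142.9235

n = 9, Σx = 1040, Σy = 44.3, Σxy = 5039.1, Σx² = 125364
Sxx = Σx² − (Σx)²/n = 125364 − 120177.777778 = 5186.222222
Sxy = Σxy − (Σx)(Σy)/n = 5039.1 − 5119.111111 = -80.011111
b = Sxy/Sxx = -80.011111/5186.222222 = -0.015428
a = ȳ − b·x̄ = 4.922222 − (-0.015428)·115.555556 = 6.704970
Set a + b·x = 4.5: x = (4.5 − 6.704970) / (-0.015428) = 142.923483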